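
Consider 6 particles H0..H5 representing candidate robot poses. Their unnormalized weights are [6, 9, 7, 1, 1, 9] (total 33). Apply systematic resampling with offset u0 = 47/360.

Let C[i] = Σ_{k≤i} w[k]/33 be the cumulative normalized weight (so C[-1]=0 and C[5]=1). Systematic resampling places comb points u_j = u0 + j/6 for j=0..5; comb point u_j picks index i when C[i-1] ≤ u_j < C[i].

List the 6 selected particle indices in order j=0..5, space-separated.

0 1 2 2 5 5

C = [2/11, 5/11, 2/3, 23/33, 8/11, 1]
j=0: u_0=47/360 ∈ [0, 2/11) → index 0
j=1: u_1=107/360 ∈ [2/11, 5/11) → index 1
j=2: u_2=167/360 ∈ [5/11, 2/3) → index 2
j=3: u_3=227/360 ∈ [5/11, 2/3) → index 2
j=4: u_4=287/360 ∈ [8/11, 1) → index 5
j=5: u_5=347/360 ∈ [8/11, 1) → index 5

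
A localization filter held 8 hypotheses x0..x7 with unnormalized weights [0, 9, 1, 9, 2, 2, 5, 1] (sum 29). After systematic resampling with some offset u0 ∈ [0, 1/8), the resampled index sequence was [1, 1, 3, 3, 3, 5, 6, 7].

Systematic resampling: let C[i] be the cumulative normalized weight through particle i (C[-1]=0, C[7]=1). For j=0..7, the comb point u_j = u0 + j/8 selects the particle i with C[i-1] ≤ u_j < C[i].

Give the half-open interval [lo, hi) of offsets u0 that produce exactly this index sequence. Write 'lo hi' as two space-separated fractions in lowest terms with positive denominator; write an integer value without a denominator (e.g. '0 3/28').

23/232 1/8

C = [0, 9/29, 10/29, 19/29, 21/29, 23/29, 28/29, 1]
j=0 picked index 1: u0 ∈ [0, 9/29)
j=1 picked index 1: u0 ∈ [-1/8, 43/232)
j=2 picked index 3: u0 ∈ [11/116, 47/116)
j=3 picked index 3: u0 ∈ [-7/232, 65/232)
j=4 picked index 3: u0 ∈ [-9/58, 9/58)
j=5 picked index 5: u0 ∈ [23/232, 39/232)
j=6 picked index 6: u0 ∈ [5/116, 25/116)
j=7 picked index 7: u0 ∈ [21/232, 1/8)
intersection: [23/232, 1/8)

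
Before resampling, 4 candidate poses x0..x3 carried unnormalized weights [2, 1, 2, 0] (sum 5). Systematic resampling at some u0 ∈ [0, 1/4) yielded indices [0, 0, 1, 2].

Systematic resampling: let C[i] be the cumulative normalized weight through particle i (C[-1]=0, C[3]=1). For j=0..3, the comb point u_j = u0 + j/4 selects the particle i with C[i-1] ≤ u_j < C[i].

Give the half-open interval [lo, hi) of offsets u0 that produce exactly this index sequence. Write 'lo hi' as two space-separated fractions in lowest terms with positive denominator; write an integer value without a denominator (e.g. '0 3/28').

0 1/10

C = [2/5, 3/5, 1, 1]
j=0 picked index 0: u0 ∈ [0, 2/5)
j=1 picked index 0: u0 ∈ [-1/4, 3/20)
j=2 picked index 1: u0 ∈ [-1/10, 1/10)
j=3 picked index 2: u0 ∈ [-3/20, 1/4)
intersection: [0, 1/10)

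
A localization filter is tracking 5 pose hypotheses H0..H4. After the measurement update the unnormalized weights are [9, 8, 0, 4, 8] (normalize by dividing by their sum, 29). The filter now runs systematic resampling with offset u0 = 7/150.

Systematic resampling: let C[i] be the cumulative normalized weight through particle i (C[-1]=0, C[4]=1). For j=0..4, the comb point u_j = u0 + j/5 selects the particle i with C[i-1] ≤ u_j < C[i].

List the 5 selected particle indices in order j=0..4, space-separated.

C = [9/29, 17/29, 17/29, 21/29, 1]
j=0: u_0=7/150 ∈ [0, 9/29) → index 0
j=1: u_1=37/150 ∈ [0, 9/29) → index 0
j=2: u_2=67/150 ∈ [9/29, 17/29) → index 1
j=3: u_3=97/150 ∈ [17/29, 21/29) → index 3
j=4: u_4=127/150 ∈ [21/29, 1) → index 4

0 0 1 3 4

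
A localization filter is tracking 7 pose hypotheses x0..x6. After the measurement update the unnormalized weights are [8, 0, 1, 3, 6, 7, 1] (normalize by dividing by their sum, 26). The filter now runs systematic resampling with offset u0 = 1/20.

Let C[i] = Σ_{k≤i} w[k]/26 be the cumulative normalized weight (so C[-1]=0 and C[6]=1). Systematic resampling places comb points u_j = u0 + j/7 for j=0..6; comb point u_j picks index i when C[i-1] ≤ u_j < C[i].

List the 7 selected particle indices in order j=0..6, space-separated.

0 0 2 4 4 5 5

C = [4/13, 4/13, 9/26, 6/13, 9/13, 25/26, 1]
j=0: u_0=1/20 ∈ [0, 4/13) → index 0
j=1: u_1=27/140 ∈ [0, 4/13) → index 0
j=2: u_2=47/140 ∈ [4/13, 9/26) → index 2
j=3: u_3=67/140 ∈ [6/13, 9/13) → index 4
j=4: u_4=87/140 ∈ [6/13, 9/13) → index 4
j=5: u_5=107/140 ∈ [9/13, 25/26) → index 5
j=6: u_6=127/140 ∈ [9/13, 25/26) → index 5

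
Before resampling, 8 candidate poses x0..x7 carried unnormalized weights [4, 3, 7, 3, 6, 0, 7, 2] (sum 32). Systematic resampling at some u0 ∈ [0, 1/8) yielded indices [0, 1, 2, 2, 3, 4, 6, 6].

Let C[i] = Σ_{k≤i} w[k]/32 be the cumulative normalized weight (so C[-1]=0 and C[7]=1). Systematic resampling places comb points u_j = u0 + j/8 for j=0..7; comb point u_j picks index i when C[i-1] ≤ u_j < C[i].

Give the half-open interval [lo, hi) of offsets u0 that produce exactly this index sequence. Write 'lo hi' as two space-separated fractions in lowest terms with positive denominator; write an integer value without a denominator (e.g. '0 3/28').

C = [1/8, 7/32, 7/16, 17/32, 23/32, 23/32, 15/16, 1]
j=0 picked index 0: u0 ∈ [0, 1/8)
j=1 picked index 1: u0 ∈ [0, 3/32)
j=2 picked index 2: u0 ∈ [-1/32, 3/16)
j=3 picked index 2: u0 ∈ [-5/32, 1/16)
j=4 picked index 3: u0 ∈ [-1/16, 1/32)
j=5 picked index 4: u0 ∈ [-3/32, 3/32)
j=6 picked index 6: u0 ∈ [-1/32, 3/16)
j=7 picked index 6: u0 ∈ [-5/32, 1/16)
intersection: [0, 1/32)

0 1/32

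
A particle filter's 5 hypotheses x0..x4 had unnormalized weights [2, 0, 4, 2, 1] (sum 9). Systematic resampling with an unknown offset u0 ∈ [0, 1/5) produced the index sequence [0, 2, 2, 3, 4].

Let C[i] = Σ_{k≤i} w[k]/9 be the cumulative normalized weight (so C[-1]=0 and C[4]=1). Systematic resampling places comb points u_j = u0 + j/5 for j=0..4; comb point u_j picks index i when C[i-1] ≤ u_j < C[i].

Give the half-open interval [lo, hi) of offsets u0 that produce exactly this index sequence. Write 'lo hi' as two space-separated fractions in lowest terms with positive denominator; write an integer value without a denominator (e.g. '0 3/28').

C = [2/9, 2/9, 2/3, 8/9, 1]
j=0 picked index 0: u0 ∈ [0, 2/9)
j=1 picked index 2: u0 ∈ [1/45, 7/15)
j=2 picked index 2: u0 ∈ [-8/45, 4/15)
j=3 picked index 3: u0 ∈ [1/15, 13/45)
j=4 picked index 4: u0 ∈ [4/45, 1/5)
intersection: [4/45, 1/5)

4/45 1/5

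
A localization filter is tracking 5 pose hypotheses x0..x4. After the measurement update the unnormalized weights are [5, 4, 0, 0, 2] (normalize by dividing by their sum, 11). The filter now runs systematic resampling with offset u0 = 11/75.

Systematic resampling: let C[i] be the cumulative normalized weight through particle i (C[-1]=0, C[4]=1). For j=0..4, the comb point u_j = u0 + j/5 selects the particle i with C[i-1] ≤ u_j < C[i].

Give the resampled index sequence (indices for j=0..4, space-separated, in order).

C = [5/11, 9/11, 9/11, 9/11, 1]
j=0: u_0=11/75 ∈ [0, 5/11) → index 0
j=1: u_1=26/75 ∈ [0, 5/11) → index 0
j=2: u_2=41/75 ∈ [5/11, 9/11) → index 1
j=3: u_3=56/75 ∈ [5/11, 9/11) → index 1
j=4: u_4=71/75 ∈ [9/11, 1) → index 4

0 0 1 1 4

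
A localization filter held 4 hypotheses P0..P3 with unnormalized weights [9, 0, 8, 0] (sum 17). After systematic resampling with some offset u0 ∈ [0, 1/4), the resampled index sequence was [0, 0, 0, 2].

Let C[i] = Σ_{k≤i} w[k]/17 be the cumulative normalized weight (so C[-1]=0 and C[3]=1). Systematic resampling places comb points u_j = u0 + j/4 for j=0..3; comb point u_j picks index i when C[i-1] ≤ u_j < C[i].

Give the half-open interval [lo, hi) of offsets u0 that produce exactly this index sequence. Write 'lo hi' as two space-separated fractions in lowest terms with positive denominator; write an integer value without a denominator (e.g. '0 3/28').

0 1/34

C = [9/17, 9/17, 1, 1]
j=0 picked index 0: u0 ∈ [0, 9/17)
j=1 picked index 0: u0 ∈ [-1/4, 19/68)
j=2 picked index 0: u0 ∈ [-1/2, 1/34)
j=3 picked index 2: u0 ∈ [-15/68, 1/4)
intersection: [0, 1/34)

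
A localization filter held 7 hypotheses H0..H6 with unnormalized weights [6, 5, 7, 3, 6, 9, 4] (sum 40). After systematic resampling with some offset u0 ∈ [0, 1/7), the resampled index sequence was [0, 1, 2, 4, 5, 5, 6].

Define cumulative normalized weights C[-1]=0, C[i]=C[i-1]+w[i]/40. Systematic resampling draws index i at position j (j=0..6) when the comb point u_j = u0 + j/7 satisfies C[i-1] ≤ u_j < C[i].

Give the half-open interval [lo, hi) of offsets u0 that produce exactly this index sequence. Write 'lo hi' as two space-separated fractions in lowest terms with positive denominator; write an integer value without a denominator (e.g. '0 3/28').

C = [3/20, 11/40, 9/20, 21/40, 27/40, 9/10, 1]
j=0 picked index 0: u0 ∈ [0, 3/20)
j=1 picked index 1: u0 ∈ [1/140, 37/280)
j=2 picked index 2: u0 ∈ [-3/280, 23/140)
j=3 picked index 4: u0 ∈ [27/280, 69/280)
j=4 picked index 5: u0 ∈ [29/280, 23/70)
j=5 picked index 5: u0 ∈ [-11/280, 13/70)
j=6 picked index 6: u0 ∈ [3/70, 1/7)
intersection: [29/280, 37/280)

29/280 37/280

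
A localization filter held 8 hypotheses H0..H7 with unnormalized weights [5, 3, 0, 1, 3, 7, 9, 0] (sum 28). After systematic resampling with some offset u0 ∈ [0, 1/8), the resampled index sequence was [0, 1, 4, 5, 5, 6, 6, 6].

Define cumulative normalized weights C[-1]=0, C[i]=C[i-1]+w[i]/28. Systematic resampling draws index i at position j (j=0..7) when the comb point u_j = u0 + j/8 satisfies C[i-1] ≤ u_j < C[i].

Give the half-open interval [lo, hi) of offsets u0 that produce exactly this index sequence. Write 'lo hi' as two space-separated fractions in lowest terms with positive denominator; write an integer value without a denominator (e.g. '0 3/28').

C = [5/28, 2/7, 2/7, 9/28, 3/7, 19/28, 1, 1]
j=0 picked index 0: u0 ∈ [0, 5/28)
j=1 picked index 1: u0 ∈ [3/56, 9/56)
j=2 picked index 4: u0 ∈ [1/14, 5/28)
j=3 picked index 5: u0 ∈ [3/56, 17/56)
j=4 picked index 5: u0 ∈ [-1/14, 5/28)
j=5 picked index 6: u0 ∈ [3/56, 3/8)
j=6 picked index 6: u0 ∈ [-1/14, 1/4)
j=7 picked index 6: u0 ∈ [-11/56, 1/8)
intersection: [1/14, 1/8)

1/14 1/8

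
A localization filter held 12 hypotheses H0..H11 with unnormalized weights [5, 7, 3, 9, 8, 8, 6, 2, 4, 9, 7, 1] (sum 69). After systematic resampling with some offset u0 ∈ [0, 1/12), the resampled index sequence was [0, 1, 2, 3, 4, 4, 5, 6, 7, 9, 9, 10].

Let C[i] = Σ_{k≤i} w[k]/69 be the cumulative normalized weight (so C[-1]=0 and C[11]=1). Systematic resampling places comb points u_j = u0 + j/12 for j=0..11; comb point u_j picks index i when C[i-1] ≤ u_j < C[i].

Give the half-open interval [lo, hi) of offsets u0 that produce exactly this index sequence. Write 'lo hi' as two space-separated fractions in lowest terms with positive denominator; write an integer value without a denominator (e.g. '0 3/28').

1/69 2/69

C = [5/69, 4/23, 5/23, 8/23, 32/69, 40/69, 2/3, 16/23, 52/69, 61/69, 68/69, 1]
j=0 picked index 0: u0 ∈ [0, 5/69)
j=1 picked index 1: u0 ∈ [-1/92, 25/276)
j=2 picked index 2: u0 ∈ [1/138, 7/138)
j=3 picked index 3: u0 ∈ [-3/92, 9/92)
j=4 picked index 4: u0 ∈ [1/69, 3/23)
j=5 picked index 4: u0 ∈ [-19/276, 13/276)
j=6 picked index 5: u0 ∈ [-5/138, 11/138)
j=7 picked index 6: u0 ∈ [-1/276, 1/12)
j=8 picked index 7: u0 ∈ [0, 2/69)
j=9 picked index 9: u0 ∈ [1/276, 37/276)
j=10 picked index 9: u0 ∈ [-11/138, 7/138)
j=11 picked index 10: u0 ∈ [-3/92, 19/276)
intersection: [1/69, 2/69)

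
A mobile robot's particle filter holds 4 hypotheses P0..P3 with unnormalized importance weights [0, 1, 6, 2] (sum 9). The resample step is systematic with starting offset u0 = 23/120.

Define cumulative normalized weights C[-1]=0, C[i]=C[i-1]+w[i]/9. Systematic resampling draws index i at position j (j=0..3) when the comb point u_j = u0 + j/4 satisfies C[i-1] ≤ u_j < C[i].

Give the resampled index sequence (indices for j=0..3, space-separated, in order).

2 2 2 3

C = [0, 1/9, 7/9, 1]
j=0: u_0=23/120 ∈ [1/9, 7/9) → index 2
j=1: u_1=53/120 ∈ [1/9, 7/9) → index 2
j=2: u_2=83/120 ∈ [1/9, 7/9) → index 2
j=3: u_3=113/120 ∈ [7/9, 1) → index 3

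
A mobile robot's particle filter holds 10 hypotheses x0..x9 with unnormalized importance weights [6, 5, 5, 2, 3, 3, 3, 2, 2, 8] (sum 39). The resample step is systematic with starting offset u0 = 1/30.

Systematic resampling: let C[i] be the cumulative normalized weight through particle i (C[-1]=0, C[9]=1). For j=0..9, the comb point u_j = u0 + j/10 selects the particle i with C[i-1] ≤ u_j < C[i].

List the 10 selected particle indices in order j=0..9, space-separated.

0 0 1 2 3 4 6 7 9 9

C = [2/13, 11/39, 16/39, 6/13, 7/13, 8/13, 9/13, 29/39, 31/39, 1]
j=0: u_0=1/30 ∈ [0, 2/13) → index 0
j=1: u_1=2/15 ∈ [0, 2/13) → index 0
j=2: u_2=7/30 ∈ [2/13, 11/39) → index 1
j=3: u_3=1/3 ∈ [11/39, 16/39) → index 2
j=4: u_4=13/30 ∈ [16/39, 6/13) → index 3
j=5: u_5=8/15 ∈ [6/13, 7/13) → index 4
j=6: u_6=19/30 ∈ [8/13, 9/13) → index 6
j=7: u_7=11/15 ∈ [9/13, 29/39) → index 7
j=8: u_8=5/6 ∈ [31/39, 1) → index 9
j=9: u_9=14/15 ∈ [31/39, 1) → index 9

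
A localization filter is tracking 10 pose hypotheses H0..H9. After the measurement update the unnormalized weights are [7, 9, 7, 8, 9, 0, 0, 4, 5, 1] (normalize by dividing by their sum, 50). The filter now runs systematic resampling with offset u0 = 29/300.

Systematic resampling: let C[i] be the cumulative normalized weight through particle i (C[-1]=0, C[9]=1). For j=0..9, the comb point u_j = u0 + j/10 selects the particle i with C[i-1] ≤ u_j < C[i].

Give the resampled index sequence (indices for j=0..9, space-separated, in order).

0 1 1 2 3 3 4 4 8 9

C = [7/50, 8/25, 23/50, 31/50, 4/5, 4/5, 4/5, 22/25, 49/50, 1]
j=0: u_0=29/300 ∈ [0, 7/50) → index 0
j=1: u_1=59/300 ∈ [7/50, 8/25) → index 1
j=2: u_2=89/300 ∈ [7/50, 8/25) → index 1
j=3: u_3=119/300 ∈ [8/25, 23/50) → index 2
j=4: u_4=149/300 ∈ [23/50, 31/50) → index 3
j=5: u_5=179/300 ∈ [23/50, 31/50) → index 3
j=6: u_6=209/300 ∈ [31/50, 4/5) → index 4
j=7: u_7=239/300 ∈ [31/50, 4/5) → index 4
j=8: u_8=269/300 ∈ [22/25, 49/50) → index 8
j=9: u_9=299/300 ∈ [49/50, 1) → index 9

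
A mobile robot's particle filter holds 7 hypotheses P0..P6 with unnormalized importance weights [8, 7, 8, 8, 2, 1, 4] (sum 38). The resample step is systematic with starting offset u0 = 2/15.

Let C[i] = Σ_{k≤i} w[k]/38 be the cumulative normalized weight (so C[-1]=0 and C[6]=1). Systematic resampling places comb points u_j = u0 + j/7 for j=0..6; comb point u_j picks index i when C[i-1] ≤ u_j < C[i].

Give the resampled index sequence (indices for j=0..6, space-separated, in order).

0 1 2 2 3 4 6

C = [4/19, 15/38, 23/38, 31/38, 33/38, 17/19, 1]
j=0: u_0=2/15 ∈ [0, 4/19) → index 0
j=1: u_1=29/105 ∈ [4/19, 15/38) → index 1
j=2: u_2=44/105 ∈ [15/38, 23/38) → index 2
j=3: u_3=59/105 ∈ [15/38, 23/38) → index 2
j=4: u_4=74/105 ∈ [23/38, 31/38) → index 3
j=5: u_5=89/105 ∈ [31/38, 33/38) → index 4
j=6: u_6=104/105 ∈ [17/19, 1) → index 6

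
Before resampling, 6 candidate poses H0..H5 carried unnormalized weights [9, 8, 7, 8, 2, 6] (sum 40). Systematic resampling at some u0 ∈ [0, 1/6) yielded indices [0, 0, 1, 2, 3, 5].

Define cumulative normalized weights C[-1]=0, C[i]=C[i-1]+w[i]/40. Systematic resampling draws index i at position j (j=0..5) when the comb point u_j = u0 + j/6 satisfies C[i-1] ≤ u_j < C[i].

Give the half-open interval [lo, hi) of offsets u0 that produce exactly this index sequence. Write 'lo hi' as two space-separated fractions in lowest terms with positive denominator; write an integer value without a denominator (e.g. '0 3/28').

1/60 7/120

C = [9/40, 17/40, 3/5, 4/5, 17/20, 1]
j=0 picked index 0: u0 ∈ [0, 9/40)
j=1 picked index 0: u0 ∈ [-1/6, 7/120)
j=2 picked index 1: u0 ∈ [-13/120, 11/120)
j=3 picked index 2: u0 ∈ [-3/40, 1/10)
j=4 picked index 3: u0 ∈ [-1/15, 2/15)
j=5 picked index 5: u0 ∈ [1/60, 1/6)
intersection: [1/60, 7/120)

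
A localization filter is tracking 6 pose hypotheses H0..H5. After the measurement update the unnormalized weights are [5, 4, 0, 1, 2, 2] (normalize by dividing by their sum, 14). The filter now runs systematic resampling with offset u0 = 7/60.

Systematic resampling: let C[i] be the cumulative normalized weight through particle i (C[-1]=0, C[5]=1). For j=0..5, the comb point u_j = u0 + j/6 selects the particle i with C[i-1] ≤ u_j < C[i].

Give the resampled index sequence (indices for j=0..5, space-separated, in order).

C = [5/14, 9/14, 9/14, 5/7, 6/7, 1]
j=0: u_0=7/60 ∈ [0, 5/14) → index 0
j=1: u_1=17/60 ∈ [0, 5/14) → index 0
j=2: u_2=9/20 ∈ [5/14, 9/14) → index 1
j=3: u_3=37/60 ∈ [5/14, 9/14) → index 1
j=4: u_4=47/60 ∈ [5/7, 6/7) → index 4
j=5: u_5=19/20 ∈ [6/7, 1) → index 5

0 0 1 1 4 5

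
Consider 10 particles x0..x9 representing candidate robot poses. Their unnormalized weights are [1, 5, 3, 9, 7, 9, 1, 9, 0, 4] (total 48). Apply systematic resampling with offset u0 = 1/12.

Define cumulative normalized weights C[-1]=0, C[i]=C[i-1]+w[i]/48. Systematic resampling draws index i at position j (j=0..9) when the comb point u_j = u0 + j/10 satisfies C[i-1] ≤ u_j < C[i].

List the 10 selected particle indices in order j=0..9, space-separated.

1 2 3 4 4 5 5 7 7 9

C = [1/48, 1/8, 3/16, 3/8, 25/48, 17/24, 35/48, 11/12, 11/12, 1]
j=0: u_0=1/12 ∈ [1/48, 1/8) → index 1
j=1: u_1=11/60 ∈ [1/8, 3/16) → index 2
j=2: u_2=17/60 ∈ [3/16, 3/8) → index 3
j=3: u_3=23/60 ∈ [3/8, 25/48) → index 4
j=4: u_4=29/60 ∈ [3/8, 25/48) → index 4
j=5: u_5=7/12 ∈ [25/48, 17/24) → index 5
j=6: u_6=41/60 ∈ [25/48, 17/24) → index 5
j=7: u_7=47/60 ∈ [35/48, 11/12) → index 7
j=8: u_8=53/60 ∈ [35/48, 11/12) → index 7
j=9: u_9=59/60 ∈ [11/12, 1) → index 9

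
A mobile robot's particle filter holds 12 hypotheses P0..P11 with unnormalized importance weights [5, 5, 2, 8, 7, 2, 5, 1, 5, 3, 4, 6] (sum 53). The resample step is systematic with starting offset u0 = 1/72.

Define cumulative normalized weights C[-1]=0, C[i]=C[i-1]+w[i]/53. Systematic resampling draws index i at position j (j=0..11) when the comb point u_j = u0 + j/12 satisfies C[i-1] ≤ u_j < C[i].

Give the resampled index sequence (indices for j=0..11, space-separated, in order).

0 1 1 3 3 4 5 6 8 9 10 11

C = [5/53, 10/53, 12/53, 20/53, 27/53, 29/53, 34/53, 35/53, 40/53, 43/53, 47/53, 1]
j=0: u_0=1/72 ∈ [0, 5/53) → index 0
j=1: u_1=7/72 ∈ [5/53, 10/53) → index 1
j=2: u_2=13/72 ∈ [5/53, 10/53) → index 1
j=3: u_3=19/72 ∈ [12/53, 20/53) → index 3
j=4: u_4=25/72 ∈ [12/53, 20/53) → index 3
j=5: u_5=31/72 ∈ [20/53, 27/53) → index 4
j=6: u_6=37/72 ∈ [27/53, 29/53) → index 5
j=7: u_7=43/72 ∈ [29/53, 34/53) → index 6
j=8: u_8=49/72 ∈ [35/53, 40/53) → index 8
j=9: u_9=55/72 ∈ [40/53, 43/53) → index 9
j=10: u_10=61/72 ∈ [43/53, 47/53) → index 10
j=11: u_11=67/72 ∈ [47/53, 1) → index 11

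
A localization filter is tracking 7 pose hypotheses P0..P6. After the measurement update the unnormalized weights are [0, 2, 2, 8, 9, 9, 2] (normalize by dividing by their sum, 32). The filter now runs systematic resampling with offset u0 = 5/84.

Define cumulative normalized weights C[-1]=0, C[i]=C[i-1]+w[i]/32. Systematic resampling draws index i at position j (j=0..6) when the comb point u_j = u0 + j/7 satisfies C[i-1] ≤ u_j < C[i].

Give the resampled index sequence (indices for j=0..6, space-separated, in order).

C = [0, 1/16, 1/8, 3/8, 21/32, 15/16, 1]
j=0: u_0=5/84 ∈ [0, 1/16) → index 1
j=1: u_1=17/84 ∈ [1/8, 3/8) → index 3
j=2: u_2=29/84 ∈ [1/8, 3/8) → index 3
j=3: u_3=41/84 ∈ [3/8, 21/32) → index 4
j=4: u_4=53/84 ∈ [3/8, 21/32) → index 4
j=5: u_5=65/84 ∈ [21/32, 15/16) → index 5
j=6: u_6=11/12 ∈ [21/32, 15/16) → index 5

1 3 3 4 4 5 5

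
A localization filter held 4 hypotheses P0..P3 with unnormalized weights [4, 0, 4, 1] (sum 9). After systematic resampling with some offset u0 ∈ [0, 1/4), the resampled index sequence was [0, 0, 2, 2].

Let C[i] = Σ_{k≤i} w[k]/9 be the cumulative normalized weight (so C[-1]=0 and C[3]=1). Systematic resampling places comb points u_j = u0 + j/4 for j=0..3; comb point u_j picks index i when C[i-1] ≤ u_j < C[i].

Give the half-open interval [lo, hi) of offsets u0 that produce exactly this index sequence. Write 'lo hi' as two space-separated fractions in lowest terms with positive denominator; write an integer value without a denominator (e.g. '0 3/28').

0 5/36

C = [4/9, 4/9, 8/9, 1]
j=0 picked index 0: u0 ∈ [0, 4/9)
j=1 picked index 0: u0 ∈ [-1/4, 7/36)
j=2 picked index 2: u0 ∈ [-1/18, 7/18)
j=3 picked index 2: u0 ∈ [-11/36, 5/36)
intersection: [0, 5/36)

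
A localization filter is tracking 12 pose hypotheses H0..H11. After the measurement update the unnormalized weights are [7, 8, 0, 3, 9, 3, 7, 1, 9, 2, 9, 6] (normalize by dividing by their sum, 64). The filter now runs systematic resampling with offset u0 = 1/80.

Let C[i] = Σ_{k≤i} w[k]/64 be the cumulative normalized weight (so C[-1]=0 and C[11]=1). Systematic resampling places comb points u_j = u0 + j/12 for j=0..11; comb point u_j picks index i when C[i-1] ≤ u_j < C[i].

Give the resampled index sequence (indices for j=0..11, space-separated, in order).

C = [7/64, 15/64, 15/64, 9/32, 27/64, 15/32, 37/64, 19/32, 47/64, 49/64, 29/32, 1]
j=0: u_0=1/80 ∈ [0, 7/64) → index 0
j=1: u_1=23/240 ∈ [0, 7/64) → index 0
j=2: u_2=43/240 ∈ [7/64, 15/64) → index 1
j=3: u_3=21/80 ∈ [15/64, 9/32) → index 3
j=4: u_4=83/240 ∈ [9/32, 27/64) → index 4
j=5: u_5=103/240 ∈ [27/64, 15/32) → index 5
j=6: u_6=41/80 ∈ [15/32, 37/64) → index 6
j=7: u_7=143/240 ∈ [19/32, 47/64) → index 8
j=8: u_8=163/240 ∈ [19/32, 47/64) → index 8
j=9: u_9=61/80 ∈ [47/64, 49/64) → index 9
j=10: u_10=203/240 ∈ [49/64, 29/32) → index 10
j=11: u_11=223/240 ∈ [29/32, 1) → index 11

0 0 1 3 4 5 6 8 8 9 10 11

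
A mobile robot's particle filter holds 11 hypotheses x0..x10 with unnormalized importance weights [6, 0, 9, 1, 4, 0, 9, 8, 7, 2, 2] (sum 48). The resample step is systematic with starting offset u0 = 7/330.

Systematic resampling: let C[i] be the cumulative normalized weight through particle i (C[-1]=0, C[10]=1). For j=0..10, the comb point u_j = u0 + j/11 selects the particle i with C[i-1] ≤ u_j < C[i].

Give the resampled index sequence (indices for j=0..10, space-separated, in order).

0 0 2 2 4 6 6 7 7 8 9

C = [1/8, 1/8, 5/16, 1/3, 5/12, 5/12, 29/48, 37/48, 11/12, 23/24, 1]
j=0: u_0=7/330 ∈ [0, 1/8) → index 0
j=1: u_1=37/330 ∈ [0, 1/8) → index 0
j=2: u_2=67/330 ∈ [1/8, 5/16) → index 2
j=3: u_3=97/330 ∈ [1/8, 5/16) → index 2
j=4: u_4=127/330 ∈ [1/3, 5/12) → index 4
j=5: u_5=157/330 ∈ [5/12, 29/48) → index 6
j=6: u_6=17/30 ∈ [5/12, 29/48) → index 6
j=7: u_7=217/330 ∈ [29/48, 37/48) → index 7
j=8: u_8=247/330 ∈ [29/48, 37/48) → index 7
j=9: u_9=277/330 ∈ [37/48, 11/12) → index 8
j=10: u_10=307/330 ∈ [11/12, 23/24) → index 9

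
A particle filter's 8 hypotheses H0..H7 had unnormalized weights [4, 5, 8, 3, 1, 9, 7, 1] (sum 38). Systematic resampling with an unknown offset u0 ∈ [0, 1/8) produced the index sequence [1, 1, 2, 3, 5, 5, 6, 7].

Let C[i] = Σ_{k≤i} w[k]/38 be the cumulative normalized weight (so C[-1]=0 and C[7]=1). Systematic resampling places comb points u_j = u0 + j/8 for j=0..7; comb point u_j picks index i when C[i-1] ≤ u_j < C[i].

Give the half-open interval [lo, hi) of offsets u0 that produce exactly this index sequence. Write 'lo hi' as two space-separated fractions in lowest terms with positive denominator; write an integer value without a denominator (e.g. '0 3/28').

2/19 17/152

C = [2/19, 9/38, 17/38, 10/19, 21/38, 15/19, 37/38, 1]
j=0 picked index 1: u0 ∈ [2/19, 9/38)
j=1 picked index 1: u0 ∈ [-3/152, 17/152)
j=2 picked index 2: u0 ∈ [-1/76, 15/76)
j=3 picked index 3: u0 ∈ [11/152, 23/152)
j=4 picked index 5: u0 ∈ [1/19, 11/38)
j=5 picked index 5: u0 ∈ [-11/152, 25/152)
j=6 picked index 6: u0 ∈ [3/76, 17/76)
j=7 picked index 7: u0 ∈ [15/152, 1/8)
intersection: [2/19, 17/152)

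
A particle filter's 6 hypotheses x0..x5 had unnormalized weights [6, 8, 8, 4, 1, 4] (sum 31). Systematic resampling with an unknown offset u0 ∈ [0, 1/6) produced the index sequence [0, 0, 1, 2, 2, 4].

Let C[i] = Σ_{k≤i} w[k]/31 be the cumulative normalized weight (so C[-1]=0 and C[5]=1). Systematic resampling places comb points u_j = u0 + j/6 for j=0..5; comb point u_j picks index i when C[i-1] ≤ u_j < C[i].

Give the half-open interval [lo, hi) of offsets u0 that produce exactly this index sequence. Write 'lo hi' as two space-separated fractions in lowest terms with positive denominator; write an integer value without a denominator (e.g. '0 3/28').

C = [6/31, 14/31, 22/31, 26/31, 27/31, 1]
j=0 picked index 0: u0 ∈ [0, 6/31)
j=1 picked index 0: u0 ∈ [-1/6, 5/186)
j=2 picked index 1: u0 ∈ [-13/93, 11/93)
j=3 picked index 2: u0 ∈ [-3/62, 13/62)
j=4 picked index 2: u0 ∈ [-20/93, 4/93)
j=5 picked index 4: u0 ∈ [1/186, 7/186)
intersection: [1/186, 5/186)

1/186 5/186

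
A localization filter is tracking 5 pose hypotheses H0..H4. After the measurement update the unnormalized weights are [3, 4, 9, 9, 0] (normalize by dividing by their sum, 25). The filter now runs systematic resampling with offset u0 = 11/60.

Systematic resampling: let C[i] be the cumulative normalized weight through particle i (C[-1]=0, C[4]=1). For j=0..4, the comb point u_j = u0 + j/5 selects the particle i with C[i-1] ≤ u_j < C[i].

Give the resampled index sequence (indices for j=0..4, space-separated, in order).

1 2 2 3 3

C = [3/25, 7/25, 16/25, 1, 1]
j=0: u_0=11/60 ∈ [3/25, 7/25) → index 1
j=1: u_1=23/60 ∈ [7/25, 16/25) → index 2
j=2: u_2=7/12 ∈ [7/25, 16/25) → index 2
j=3: u_3=47/60 ∈ [16/25, 1) → index 3
j=4: u_4=59/60 ∈ [16/25, 1) → index 3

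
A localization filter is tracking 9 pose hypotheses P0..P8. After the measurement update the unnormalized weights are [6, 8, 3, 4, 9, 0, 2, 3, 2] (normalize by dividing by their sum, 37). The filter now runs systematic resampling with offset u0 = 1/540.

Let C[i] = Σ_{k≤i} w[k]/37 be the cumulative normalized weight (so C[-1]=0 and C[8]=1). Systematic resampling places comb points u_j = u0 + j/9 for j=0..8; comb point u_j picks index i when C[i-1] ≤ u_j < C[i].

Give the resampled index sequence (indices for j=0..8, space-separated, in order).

0 0 1 1 2 3 4 4 7

C = [6/37, 14/37, 17/37, 21/37, 30/37, 30/37, 32/37, 35/37, 1]
j=0: u_0=1/540 ∈ [0, 6/37) → index 0
j=1: u_1=61/540 ∈ [0, 6/37) → index 0
j=2: u_2=121/540 ∈ [6/37, 14/37) → index 1
j=3: u_3=181/540 ∈ [6/37, 14/37) → index 1
j=4: u_4=241/540 ∈ [14/37, 17/37) → index 2
j=5: u_5=301/540 ∈ [17/37, 21/37) → index 3
j=6: u_6=361/540 ∈ [21/37, 30/37) → index 4
j=7: u_7=421/540 ∈ [21/37, 30/37) → index 4
j=8: u_8=481/540 ∈ [32/37, 35/37) → index 7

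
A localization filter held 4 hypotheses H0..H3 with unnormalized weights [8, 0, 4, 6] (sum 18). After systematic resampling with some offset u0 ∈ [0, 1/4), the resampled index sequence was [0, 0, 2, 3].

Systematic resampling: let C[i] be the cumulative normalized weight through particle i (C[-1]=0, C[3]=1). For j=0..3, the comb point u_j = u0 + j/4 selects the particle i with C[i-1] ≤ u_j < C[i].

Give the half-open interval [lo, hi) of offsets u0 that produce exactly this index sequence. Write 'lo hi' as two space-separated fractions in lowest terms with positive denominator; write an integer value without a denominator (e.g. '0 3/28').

C = [4/9, 4/9, 2/3, 1]
j=0 picked index 0: u0 ∈ [0, 4/9)
j=1 picked index 0: u0 ∈ [-1/4, 7/36)
j=2 picked index 2: u0 ∈ [-1/18, 1/6)
j=3 picked index 3: u0 ∈ [-1/12, 1/4)
intersection: [0, 1/6)

0 1/6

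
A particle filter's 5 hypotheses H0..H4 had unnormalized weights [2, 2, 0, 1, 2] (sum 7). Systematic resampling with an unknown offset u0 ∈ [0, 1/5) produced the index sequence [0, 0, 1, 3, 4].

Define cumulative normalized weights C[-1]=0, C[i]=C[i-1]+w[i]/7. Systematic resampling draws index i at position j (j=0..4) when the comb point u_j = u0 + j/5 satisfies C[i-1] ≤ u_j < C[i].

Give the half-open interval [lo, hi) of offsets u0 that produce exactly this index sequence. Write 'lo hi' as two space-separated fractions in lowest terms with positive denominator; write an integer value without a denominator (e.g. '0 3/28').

0 3/35

C = [2/7, 4/7, 4/7, 5/7, 1]
j=0 picked index 0: u0 ∈ [0, 2/7)
j=1 picked index 0: u0 ∈ [-1/5, 3/35)
j=2 picked index 1: u0 ∈ [-4/35, 6/35)
j=3 picked index 3: u0 ∈ [-1/35, 4/35)
j=4 picked index 4: u0 ∈ [-3/35, 1/5)
intersection: [0, 3/35)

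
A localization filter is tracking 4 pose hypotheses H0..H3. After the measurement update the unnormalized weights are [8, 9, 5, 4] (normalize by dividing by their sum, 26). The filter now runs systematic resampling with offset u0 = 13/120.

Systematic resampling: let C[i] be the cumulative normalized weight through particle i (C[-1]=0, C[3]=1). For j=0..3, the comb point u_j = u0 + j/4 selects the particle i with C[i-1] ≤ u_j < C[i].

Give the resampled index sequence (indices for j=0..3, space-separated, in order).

0 1 1 3

C = [4/13, 17/26, 11/13, 1]
j=0: u_0=13/120 ∈ [0, 4/13) → index 0
j=1: u_1=43/120 ∈ [4/13, 17/26) → index 1
j=2: u_2=73/120 ∈ [4/13, 17/26) → index 1
j=3: u_3=103/120 ∈ [11/13, 1) → index 3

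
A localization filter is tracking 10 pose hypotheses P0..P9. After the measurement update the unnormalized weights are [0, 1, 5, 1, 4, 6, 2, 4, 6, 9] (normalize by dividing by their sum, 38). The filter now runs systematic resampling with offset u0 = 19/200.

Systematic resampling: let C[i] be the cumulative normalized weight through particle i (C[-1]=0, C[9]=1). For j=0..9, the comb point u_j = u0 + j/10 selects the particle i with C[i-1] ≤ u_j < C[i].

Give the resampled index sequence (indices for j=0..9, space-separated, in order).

C = [0, 1/38, 3/19, 7/38, 11/38, 17/38, 1/2, 23/38, 29/38, 1]
j=0: u_0=19/200 ∈ [1/38, 3/19) → index 2
j=1: u_1=39/200 ∈ [7/38, 11/38) → index 4
j=2: u_2=59/200 ∈ [11/38, 17/38) → index 5
j=3: u_3=79/200 ∈ [11/38, 17/38) → index 5
j=4: u_4=99/200 ∈ [17/38, 1/2) → index 6
j=5: u_5=119/200 ∈ [1/2, 23/38) → index 7
j=6: u_6=139/200 ∈ [23/38, 29/38) → index 8
j=7: u_7=159/200 ∈ [29/38, 1) → index 9
j=8: u_8=179/200 ∈ [29/38, 1) → index 9
j=9: u_9=199/200 ∈ [29/38, 1) → index 9

2 4 5 5 6 7 8 9 9 9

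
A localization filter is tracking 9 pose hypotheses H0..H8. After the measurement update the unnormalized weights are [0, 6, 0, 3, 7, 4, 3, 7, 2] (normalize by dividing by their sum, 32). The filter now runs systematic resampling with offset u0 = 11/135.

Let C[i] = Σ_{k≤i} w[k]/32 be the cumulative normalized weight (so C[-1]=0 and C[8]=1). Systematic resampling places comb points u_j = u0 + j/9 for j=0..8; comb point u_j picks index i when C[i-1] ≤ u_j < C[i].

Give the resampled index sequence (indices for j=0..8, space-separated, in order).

C = [0, 3/16, 3/16, 9/32, 1/2, 5/8, 23/32, 15/16, 1]
j=0: u_0=11/135 ∈ [0, 3/16) → index 1
j=1: u_1=26/135 ∈ [3/16, 9/32) → index 3
j=2: u_2=41/135 ∈ [9/32, 1/2) → index 4
j=3: u_3=56/135 ∈ [9/32, 1/2) → index 4
j=4: u_4=71/135 ∈ [1/2, 5/8) → index 5
j=5: u_5=86/135 ∈ [5/8, 23/32) → index 6
j=6: u_6=101/135 ∈ [23/32, 15/16) → index 7
j=7: u_7=116/135 ∈ [23/32, 15/16) → index 7
j=8: u_8=131/135 ∈ [15/16, 1) → index 8

1 3 4 4 5 6 7 7 8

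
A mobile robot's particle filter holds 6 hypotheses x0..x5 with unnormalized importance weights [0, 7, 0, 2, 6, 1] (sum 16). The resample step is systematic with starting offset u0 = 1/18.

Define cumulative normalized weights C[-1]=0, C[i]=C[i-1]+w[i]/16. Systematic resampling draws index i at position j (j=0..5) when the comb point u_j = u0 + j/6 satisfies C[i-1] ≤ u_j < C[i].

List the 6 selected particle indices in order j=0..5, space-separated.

C = [0, 7/16, 7/16, 9/16, 15/16, 1]
j=0: u_0=1/18 ∈ [0, 7/16) → index 1
j=1: u_1=2/9 ∈ [0, 7/16) → index 1
j=2: u_2=7/18 ∈ [0, 7/16) → index 1
j=3: u_3=5/9 ∈ [7/16, 9/16) → index 3
j=4: u_4=13/18 ∈ [9/16, 15/16) → index 4
j=5: u_5=8/9 ∈ [9/16, 15/16) → index 4

1 1 1 3 4 4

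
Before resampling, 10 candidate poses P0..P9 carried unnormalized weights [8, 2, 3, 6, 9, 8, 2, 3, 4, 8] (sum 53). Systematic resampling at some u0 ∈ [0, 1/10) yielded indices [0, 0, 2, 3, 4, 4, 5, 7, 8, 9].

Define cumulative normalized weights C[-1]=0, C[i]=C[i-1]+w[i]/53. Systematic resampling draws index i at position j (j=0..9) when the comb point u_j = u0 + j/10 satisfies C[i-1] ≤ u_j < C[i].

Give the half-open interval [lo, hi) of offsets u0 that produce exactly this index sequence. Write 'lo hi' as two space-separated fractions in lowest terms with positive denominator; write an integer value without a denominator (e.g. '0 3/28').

C = [8/53, 10/53, 13/53, 19/53, 28/53, 36/53, 38/53, 41/53, 45/53, 1]
j=0 picked index 0: u0 ∈ [0, 8/53)
j=1 picked index 0: u0 ∈ [-1/10, 27/530)
j=2 picked index 2: u0 ∈ [-3/265, 12/265)
j=3 picked index 3: u0 ∈ [-29/530, 31/530)
j=4 picked index 4: u0 ∈ [-11/265, 34/265)
j=5 picked index 4: u0 ∈ [-15/106, 3/106)
j=6 picked index 5: u0 ∈ [-19/265, 21/265)
j=7 picked index 7: u0 ∈ [9/530, 39/530)
j=8 picked index 8: u0 ∈ [-7/265, 13/265)
j=9 picked index 9: u0 ∈ [-27/530, 1/10)
intersection: [9/530, 3/106)

9/530 3/106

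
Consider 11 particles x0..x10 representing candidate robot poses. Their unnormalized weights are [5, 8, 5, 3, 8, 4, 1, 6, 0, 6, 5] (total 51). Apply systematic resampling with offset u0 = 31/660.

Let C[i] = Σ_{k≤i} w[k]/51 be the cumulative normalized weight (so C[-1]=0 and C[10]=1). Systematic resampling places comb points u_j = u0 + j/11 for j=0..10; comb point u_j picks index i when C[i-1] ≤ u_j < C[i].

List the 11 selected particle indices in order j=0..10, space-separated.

C = [5/51, 13/51, 6/17, 7/17, 29/51, 11/17, 2/3, 40/51, 40/51, 46/51, 1]
j=0: u_0=31/660 ∈ [0, 5/51) → index 0
j=1: u_1=91/660 ∈ [5/51, 13/51) → index 1
j=2: u_2=151/660 ∈ [5/51, 13/51) → index 1
j=3: u_3=211/660 ∈ [13/51, 6/17) → index 2
j=4: u_4=271/660 ∈ [6/17, 7/17) → index 3
j=5: u_5=331/660 ∈ [7/17, 29/51) → index 4
j=6: u_6=391/660 ∈ [29/51, 11/17) → index 5
j=7: u_7=41/60 ∈ [2/3, 40/51) → index 7
j=8: u_8=511/660 ∈ [2/3, 40/51) → index 7
j=9: u_9=571/660 ∈ [40/51, 46/51) → index 9
j=10: u_10=631/660 ∈ [46/51, 1) → index 10

0 1 1 2 3 4 5 7 7 9 10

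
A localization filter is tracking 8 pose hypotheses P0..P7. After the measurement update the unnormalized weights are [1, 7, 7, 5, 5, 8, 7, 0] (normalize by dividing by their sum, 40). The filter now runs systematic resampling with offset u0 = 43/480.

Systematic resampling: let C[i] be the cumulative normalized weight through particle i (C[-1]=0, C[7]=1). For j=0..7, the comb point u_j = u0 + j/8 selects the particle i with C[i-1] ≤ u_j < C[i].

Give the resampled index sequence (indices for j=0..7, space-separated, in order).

C = [1/40, 1/5, 3/8, 1/2, 5/8, 33/40, 1, 1]
j=0: u_0=43/480 ∈ [1/40, 1/5) → index 1
j=1: u_1=103/480 ∈ [1/5, 3/8) → index 2
j=2: u_2=163/480 ∈ [1/5, 3/8) → index 2
j=3: u_3=223/480 ∈ [3/8, 1/2) → index 3
j=4: u_4=283/480 ∈ [1/2, 5/8) → index 4
j=5: u_5=343/480 ∈ [5/8, 33/40) → index 5
j=6: u_6=403/480 ∈ [33/40, 1) → index 6
j=7: u_7=463/480 ∈ [33/40, 1) → index 6

1 2 2 3 4 5 6 6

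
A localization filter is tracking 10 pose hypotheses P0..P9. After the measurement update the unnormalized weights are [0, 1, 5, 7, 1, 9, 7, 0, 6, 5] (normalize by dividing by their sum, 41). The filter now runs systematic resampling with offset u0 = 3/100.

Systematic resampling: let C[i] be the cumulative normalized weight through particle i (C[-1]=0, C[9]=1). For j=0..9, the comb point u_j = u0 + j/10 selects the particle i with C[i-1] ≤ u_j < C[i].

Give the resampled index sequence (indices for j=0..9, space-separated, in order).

2 2 3 4 5 5 6 6 8 9

C = [0, 1/41, 6/41, 13/41, 14/41, 23/41, 30/41, 30/41, 36/41, 1]
j=0: u_0=3/100 ∈ [1/41, 6/41) → index 2
j=1: u_1=13/100 ∈ [1/41, 6/41) → index 2
j=2: u_2=23/100 ∈ [6/41, 13/41) → index 3
j=3: u_3=33/100 ∈ [13/41, 14/41) → index 4
j=4: u_4=43/100 ∈ [14/41, 23/41) → index 5
j=5: u_5=53/100 ∈ [14/41, 23/41) → index 5
j=6: u_6=63/100 ∈ [23/41, 30/41) → index 6
j=7: u_7=73/100 ∈ [23/41, 30/41) → index 6
j=8: u_8=83/100 ∈ [30/41, 36/41) → index 8
j=9: u_9=93/100 ∈ [36/41, 1) → index 9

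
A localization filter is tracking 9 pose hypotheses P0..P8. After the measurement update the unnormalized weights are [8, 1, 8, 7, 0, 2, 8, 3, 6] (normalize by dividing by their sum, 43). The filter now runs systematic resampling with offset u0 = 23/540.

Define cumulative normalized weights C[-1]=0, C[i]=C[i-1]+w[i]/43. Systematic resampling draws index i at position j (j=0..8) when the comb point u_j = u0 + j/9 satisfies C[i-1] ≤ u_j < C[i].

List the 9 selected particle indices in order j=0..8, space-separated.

C = [8/43, 9/43, 17/43, 24/43, 24/43, 26/43, 34/43, 37/43, 1]
j=0: u_0=23/540 ∈ [0, 8/43) → index 0
j=1: u_1=83/540 ∈ [0, 8/43) → index 0
j=2: u_2=143/540 ∈ [9/43, 17/43) → index 2
j=3: u_3=203/540 ∈ [9/43, 17/43) → index 2
j=4: u_4=263/540 ∈ [17/43, 24/43) → index 3
j=5: u_5=323/540 ∈ [24/43, 26/43) → index 5
j=6: u_6=383/540 ∈ [26/43, 34/43) → index 6
j=7: u_7=443/540 ∈ [34/43, 37/43) → index 7
j=8: u_8=503/540 ∈ [37/43, 1) → index 8

0 0 2 2 3 5 6 7 8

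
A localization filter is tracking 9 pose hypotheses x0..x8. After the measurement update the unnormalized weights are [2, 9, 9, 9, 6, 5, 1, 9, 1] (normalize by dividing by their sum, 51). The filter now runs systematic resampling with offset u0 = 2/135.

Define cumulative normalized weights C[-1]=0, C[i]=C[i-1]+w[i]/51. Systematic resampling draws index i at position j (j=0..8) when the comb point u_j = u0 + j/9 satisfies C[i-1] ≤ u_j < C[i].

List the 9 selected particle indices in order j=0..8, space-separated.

0 1 2 2 3 4 4 6 7

C = [2/51, 11/51, 20/51, 29/51, 35/51, 40/51, 41/51, 50/51, 1]
j=0: u_0=2/135 ∈ [0, 2/51) → index 0
j=1: u_1=17/135 ∈ [2/51, 11/51) → index 1
j=2: u_2=32/135 ∈ [11/51, 20/51) → index 2
j=3: u_3=47/135 ∈ [11/51, 20/51) → index 2
j=4: u_4=62/135 ∈ [20/51, 29/51) → index 3
j=5: u_5=77/135 ∈ [29/51, 35/51) → index 4
j=6: u_6=92/135 ∈ [29/51, 35/51) → index 4
j=7: u_7=107/135 ∈ [40/51, 41/51) → index 6
j=8: u_8=122/135 ∈ [41/51, 50/51) → index 7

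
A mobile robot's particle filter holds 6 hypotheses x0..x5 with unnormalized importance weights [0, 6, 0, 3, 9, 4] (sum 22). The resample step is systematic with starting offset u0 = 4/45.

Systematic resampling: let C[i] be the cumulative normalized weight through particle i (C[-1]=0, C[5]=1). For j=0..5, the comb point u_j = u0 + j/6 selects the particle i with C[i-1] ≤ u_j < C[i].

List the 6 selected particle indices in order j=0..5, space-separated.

C = [0, 3/11, 3/11, 9/22, 9/11, 1]
j=0: u_0=4/45 ∈ [0, 3/11) → index 1
j=1: u_1=23/90 ∈ [0, 3/11) → index 1
j=2: u_2=19/45 ∈ [9/22, 9/11) → index 4
j=3: u_3=53/90 ∈ [9/22, 9/11) → index 4
j=4: u_4=34/45 ∈ [9/22, 9/11) → index 4
j=5: u_5=83/90 ∈ [9/11, 1) → index 5

1 1 4 4 4 5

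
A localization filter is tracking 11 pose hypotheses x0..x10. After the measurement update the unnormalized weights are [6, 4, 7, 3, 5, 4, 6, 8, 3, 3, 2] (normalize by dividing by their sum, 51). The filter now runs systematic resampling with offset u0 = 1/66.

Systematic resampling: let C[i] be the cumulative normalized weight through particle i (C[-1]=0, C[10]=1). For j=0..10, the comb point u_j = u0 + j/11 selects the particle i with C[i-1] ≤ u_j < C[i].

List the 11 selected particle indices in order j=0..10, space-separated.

C = [2/17, 10/51, 1/3, 20/51, 25/51, 29/51, 35/51, 43/51, 46/51, 49/51, 1]
j=0: u_0=1/66 ∈ [0, 2/17) → index 0
j=1: u_1=7/66 ∈ [0, 2/17) → index 0
j=2: u_2=13/66 ∈ [10/51, 1/3) → index 2
j=3: u_3=19/66 ∈ [10/51, 1/3) → index 2
j=4: u_4=25/66 ∈ [1/3, 20/51) → index 3
j=5: u_5=31/66 ∈ [20/51, 25/51) → index 4
j=6: u_6=37/66 ∈ [25/51, 29/51) → index 5
j=7: u_7=43/66 ∈ [29/51, 35/51) → index 6
j=8: u_8=49/66 ∈ [35/51, 43/51) → index 7
j=9: u_9=5/6 ∈ [35/51, 43/51) → index 7
j=10: u_10=61/66 ∈ [46/51, 49/51) → index 9

0 0 2 2 3 4 5 6 7 7 9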